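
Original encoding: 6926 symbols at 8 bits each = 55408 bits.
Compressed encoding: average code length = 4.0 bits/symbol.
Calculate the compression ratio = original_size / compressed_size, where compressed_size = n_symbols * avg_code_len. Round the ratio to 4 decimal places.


original_size = n_symbols * orig_bits = 6926 * 8 = 55408 bits
compressed_size = n_symbols * avg_code_len = 6926 * 4.0 = 27704.0 bits
ratio = original_size / compressed_size = 55408 / 27704.0 = 2.0

Compression ratio = 2.0


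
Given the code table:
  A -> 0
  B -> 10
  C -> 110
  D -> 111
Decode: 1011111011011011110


Decoding:
10 -> B
111 -> D
110 -> C
110 -> C
110 -> C
111 -> D
10 -> B


Result: BDCCCDB


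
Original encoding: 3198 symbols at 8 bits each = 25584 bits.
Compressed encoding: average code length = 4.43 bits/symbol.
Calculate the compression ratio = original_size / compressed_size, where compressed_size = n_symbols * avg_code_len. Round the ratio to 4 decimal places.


original_size = n_symbols * orig_bits = 3198 * 8 = 25584 bits
compressed_size = n_symbols * avg_code_len = 3198 * 4.43 = 14167.14 bits
ratio = original_size / compressed_size = 25584 / 14167.14 = 1.8059

Compression ratio = 1.8059


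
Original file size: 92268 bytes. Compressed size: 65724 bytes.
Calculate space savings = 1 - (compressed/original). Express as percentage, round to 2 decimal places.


ratio = compressed/original = 65724/92268 = 0.712316
savings = 1 - ratio = 1 - 0.712316 = 0.287684
as a percentage: 0.287684 * 100 = 28.77%

Space savings = 1 - 65724/92268 = 28.77%


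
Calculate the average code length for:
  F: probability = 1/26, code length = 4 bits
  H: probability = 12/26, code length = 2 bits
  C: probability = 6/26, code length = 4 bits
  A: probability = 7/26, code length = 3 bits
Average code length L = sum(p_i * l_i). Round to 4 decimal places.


Weighted contributions p_i * l_i:
  F: (1/26) * 4 = 4/26
  H: (12/26) * 2 = 24/26
  C: (6/26) * 4 = 24/26
  A: (7/26) * 3 = 21/26
Sum = (4 + 24 + 24 + 21)/26 = 73/26

L = 73/26 = 2.8077 bits/symbol


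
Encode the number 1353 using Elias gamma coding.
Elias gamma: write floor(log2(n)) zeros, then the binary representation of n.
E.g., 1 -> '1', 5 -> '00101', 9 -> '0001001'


num_bits = floor(log2(1353)) + 1 = 11
leading_zeros = num_bits - 1 = 10
binary(1353) = 10101001001

Elias gamma(1353) = '0000000000' + '10101001001' = 000000000010101001001 (21 bits)


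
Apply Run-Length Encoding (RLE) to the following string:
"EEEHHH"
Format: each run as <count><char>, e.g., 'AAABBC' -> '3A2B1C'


Scanning runs left to right:
  i=0: run of 'E' x 3 -> '3E'
  i=3: run of 'H' x 3 -> '3H'

RLE = 3E3H


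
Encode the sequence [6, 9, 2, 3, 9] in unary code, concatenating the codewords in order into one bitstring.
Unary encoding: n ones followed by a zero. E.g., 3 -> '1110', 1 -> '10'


Encode each number as n ones followed by a terminating 0:
  6 -> 1111110 (7 bits)
  9 -> 1111111110 (10 bits)
  2 -> 110 (3 bits)
  3 -> 1110 (4 bits)
  9 -> 1111111110 (10 bits)
Total length = 7 + 10 + 3 + 4 + 10 = 34 bits.

Unary([6, 9, 2, 3, 9]) = 1111110111111111011011101111111110 (34 bits)


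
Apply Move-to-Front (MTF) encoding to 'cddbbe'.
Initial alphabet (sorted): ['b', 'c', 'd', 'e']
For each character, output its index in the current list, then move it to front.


MTF encoding:
'c': index 1 in ['b', 'c', 'd', 'e'] -> ['c', 'b', 'd', 'e']
'd': index 2 in ['c', 'b', 'd', 'e'] -> ['d', 'c', 'b', 'e']
'd': index 0 in ['d', 'c', 'b', 'e'] -> ['d', 'c', 'b', 'e']
'b': index 2 in ['d', 'c', 'b', 'e'] -> ['b', 'd', 'c', 'e']
'b': index 0 in ['b', 'd', 'c', 'e'] -> ['b', 'd', 'c', 'e']
'e': index 3 in ['b', 'd', 'c', 'e'] -> ['e', 'b', 'd', 'c']


Output: [1, 2, 0, 2, 0, 3]


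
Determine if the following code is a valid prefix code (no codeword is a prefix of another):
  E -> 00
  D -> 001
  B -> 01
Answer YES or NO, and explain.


Checking each pair (does one codeword prefix another?):
  E='00' vs D='001': prefix -- VIOLATION

NO -- this is NOT a valid prefix code. E (00) is a prefix of D (001).


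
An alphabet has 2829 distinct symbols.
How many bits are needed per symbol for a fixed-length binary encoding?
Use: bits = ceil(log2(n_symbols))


log2(2829) = 11.4661
Bracket: 2^11 = 2048 < 2829 <= 2^12 = 4096
So ceil(log2(2829)) = 12

bits = ceil(log2(2829)) = ceil(11.4661) = 12 bits


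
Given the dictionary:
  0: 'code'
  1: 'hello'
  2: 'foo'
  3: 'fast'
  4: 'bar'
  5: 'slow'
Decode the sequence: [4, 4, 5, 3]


Look up each index in the dictionary:
  4 -> 'bar'
  4 -> 'bar'
  5 -> 'slow'
  3 -> 'fast'

Decoded: "bar bar slow fast"


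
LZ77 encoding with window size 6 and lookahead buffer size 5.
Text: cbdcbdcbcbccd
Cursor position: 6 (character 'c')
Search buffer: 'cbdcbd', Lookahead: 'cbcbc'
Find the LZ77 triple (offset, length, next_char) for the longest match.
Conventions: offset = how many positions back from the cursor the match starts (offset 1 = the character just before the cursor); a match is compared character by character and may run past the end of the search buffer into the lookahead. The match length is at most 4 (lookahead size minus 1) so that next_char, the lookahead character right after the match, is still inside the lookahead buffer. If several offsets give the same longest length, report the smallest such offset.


Try each offset into the search buffer:
  offset=1 (pos 5, char 'd'): match length 0
  offset=2 (pos 4, char 'b'): match length 0
  offset=3 (pos 3, char 'c'): match length 2
  offset=4 (pos 2, char 'd'): match length 0
  offset=5 (pos 1, char 'b'): match length 0
  offset=6 (pos 0, char 'c'): match length 2
Longest match has length 2, found at offsets 3, 6; take the smallest, offset 3.
next_char = character at position 6 + 2 = 8 -> 'c'

Best match: offset=3, length=2 (matching 'cb' starting at position 3)
LZ77 triple: (3, 2, 'c')


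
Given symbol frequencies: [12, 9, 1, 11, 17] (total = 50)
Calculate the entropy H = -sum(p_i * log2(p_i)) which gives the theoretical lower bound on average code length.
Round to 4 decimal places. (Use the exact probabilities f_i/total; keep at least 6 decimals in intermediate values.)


Per-symbol terms -p_i * log2(p_i) with p_i = f_i/50:
  p = 12/50 = 0.240000: log2(p) = -2.058894, -p*log2(p) = 0.494134
  p = 9/50 = 0.180000: log2(p) = -2.473931, -p*log2(p) = 0.445308
  p = 1/50 = 0.020000: log2(p) = -5.643856, -p*log2(p) = 0.112877
  p = 11/50 = 0.220000: log2(p) = -2.184425, -p*log2(p) = 0.480573
  p = 17/50 = 0.340000: log2(p) = -1.556393, -p*log2(p) = 0.529174
H = 0.494134 + 0.445308 + 0.112877 + 0.480573 + 0.529174 = 2.062066

H = 2.0621 bits/symbol


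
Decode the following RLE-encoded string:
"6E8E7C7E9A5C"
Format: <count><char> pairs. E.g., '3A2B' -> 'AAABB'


Expanding each <count><char> pair:
  6E -> 'EEEEEE'
  8E -> 'EEEEEEEE'
  7C -> 'CCCCCCC'
  7E -> 'EEEEEEE'
  9A -> 'AAAAAAAAA'
  5C -> 'CCCCC'

Decoded = EEEEEEEEEEEEEECCCCCCCEEEEEEEAAAAAAAAACCCCC


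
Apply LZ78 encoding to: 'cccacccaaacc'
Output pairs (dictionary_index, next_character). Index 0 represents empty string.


LZ78 encoding steps:
Dictionary: {0: ''}
Step 1: w='' (idx 0), next='c' -> output (0, 'c'), add 'c' as idx 1
Step 2: w='c' (idx 1), next='c' -> output (1, 'c'), add 'cc' as idx 2
Step 3: w='' (idx 0), next='a' -> output (0, 'a'), add 'a' as idx 3
Step 4: w='cc' (idx 2), next='c' -> output (2, 'c'), add 'ccc' as idx 4
Step 5: w='a' (idx 3), next='a' -> output (3, 'a'), add 'aa' as idx 5
Step 6: w='a' (idx 3), next='c' -> output (3, 'c'), add 'ac' as idx 6
Step 7: w='c' (idx 1), end of input -> output (1, '')


Encoded: [(0, 'c'), (1, 'c'), (0, 'a'), (2, 'c'), (3, 'a'), (3, 'c'), (1, '')]


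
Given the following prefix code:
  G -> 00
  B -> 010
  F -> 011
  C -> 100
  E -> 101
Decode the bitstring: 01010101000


Decoding step by step:
Bits 010 -> B
Bits 101 -> E
Bits 010 -> B
Bits 00 -> G


Decoded message: BEBG


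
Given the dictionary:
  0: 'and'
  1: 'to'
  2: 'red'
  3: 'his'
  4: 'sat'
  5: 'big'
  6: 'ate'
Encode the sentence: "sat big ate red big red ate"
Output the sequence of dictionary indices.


Look up each word in the dictionary:
  'sat' -> 4
  'big' -> 5
  'ate' -> 6
  'red' -> 2
  'big' -> 5
  'red' -> 2
  'ate' -> 6

Encoded: [4, 5, 6, 2, 5, 2, 6]


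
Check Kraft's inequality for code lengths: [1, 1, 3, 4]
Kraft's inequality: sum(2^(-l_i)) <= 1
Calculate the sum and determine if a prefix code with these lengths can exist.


Sum = 2^(-1) + 2^(-1) + 2^(-3) + 2^(-4)
    = 0.5 + 0.5 + 0.125 + 0.0625
    = 19/16 = 1.1875
Since 1.1875 > 1, Kraft's inequality is NOT satisfied.
A prefix code with these lengths CANNOT exist.

Kraft sum = 1.1875. Not satisfied.


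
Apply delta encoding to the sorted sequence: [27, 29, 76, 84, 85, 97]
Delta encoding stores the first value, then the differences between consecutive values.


First value: 27
Deltas:
  29 - 27 = 2
  76 - 29 = 47
  84 - 76 = 8
  85 - 84 = 1
  97 - 85 = 12


Delta encoded: [27, 2, 47, 8, 1, 12]


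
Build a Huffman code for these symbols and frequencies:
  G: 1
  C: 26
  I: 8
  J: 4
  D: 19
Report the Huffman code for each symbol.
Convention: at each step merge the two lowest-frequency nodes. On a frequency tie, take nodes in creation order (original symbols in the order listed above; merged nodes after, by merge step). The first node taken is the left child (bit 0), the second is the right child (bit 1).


Huffman tree construction:
Step 1: Merge G(1) + J(4) = 5
Step 2: Merge (G+J)(5) + I(8) = 13
Step 3: Merge ((G+J)+I)(13) + D(19) = 32
Step 4: Merge C(26) + (((G+J)+I)+D)(32) = 58
Read each symbol's code off the tree from the root (left child = 0, right child = 1).

Codes:
  G: 1000 (length 4)
  C: 0 (length 1)
  I: 101 (length 3)
  J: 1001 (length 4)
  D: 11 (length 2)
Average code length: 108/58 = 1.8621 bits/symbol


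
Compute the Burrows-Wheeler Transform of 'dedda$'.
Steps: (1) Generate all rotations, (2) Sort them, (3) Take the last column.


Rotations (sorted):
  0: $dedda -> last char: a
  1: a$dedd -> last char: d
  2: da$ded -> last char: d
  3: dda$de -> last char: e
  4: dedda$ -> last char: $
  5: edda$d -> last char: d


BWT = adde$d


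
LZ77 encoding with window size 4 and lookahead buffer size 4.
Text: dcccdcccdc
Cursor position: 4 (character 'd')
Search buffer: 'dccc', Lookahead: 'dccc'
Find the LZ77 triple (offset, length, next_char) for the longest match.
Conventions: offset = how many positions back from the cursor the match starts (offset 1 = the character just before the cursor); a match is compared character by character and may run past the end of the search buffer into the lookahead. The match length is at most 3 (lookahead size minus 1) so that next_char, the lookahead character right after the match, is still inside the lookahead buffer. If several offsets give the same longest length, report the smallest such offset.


Try each offset into the search buffer:
  offset=1 (pos 3, char 'c'): match length 0
  offset=2 (pos 2, char 'c'): match length 0
  offset=3 (pos 1, char 'c'): match length 0
  offset=4 (pos 0, char 'd'): match length 3
Longest match has length 3 at offset 4.
next_char = character at position 4 + 3 = 7 -> 'c'

Best match: offset=4, length=3 (matching 'dcc' starting at position 0)
LZ77 triple: (4, 3, 'c')


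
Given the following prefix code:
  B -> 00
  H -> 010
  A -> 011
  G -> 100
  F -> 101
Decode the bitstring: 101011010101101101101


Decoding step by step:
Bits 101 -> F
Bits 011 -> A
Bits 010 -> H
Bits 101 -> F
Bits 101 -> F
Bits 101 -> F
Bits 101 -> F


Decoded message: FAHFFFF


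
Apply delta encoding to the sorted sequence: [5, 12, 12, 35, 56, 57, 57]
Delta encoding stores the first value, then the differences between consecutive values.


First value: 5
Deltas:
  12 - 5 = 7
  12 - 12 = 0
  35 - 12 = 23
  56 - 35 = 21
  57 - 56 = 1
  57 - 57 = 0


Delta encoded: [5, 7, 0, 23, 21, 1, 0]


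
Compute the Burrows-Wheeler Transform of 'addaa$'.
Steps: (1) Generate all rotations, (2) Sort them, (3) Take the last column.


Rotations (sorted):
  0: $addaa -> last char: a
  1: a$adda -> last char: a
  2: aa$add -> last char: d
  3: addaa$ -> last char: $
  4: daa$ad -> last char: d
  5: ddaa$a -> last char: a


BWT = aad$da


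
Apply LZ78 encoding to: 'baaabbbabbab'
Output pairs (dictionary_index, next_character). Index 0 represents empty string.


LZ78 encoding steps:
Dictionary: {0: ''}
Step 1: w='' (idx 0), next='b' -> output (0, 'b'), add 'b' as idx 1
Step 2: w='' (idx 0), next='a' -> output (0, 'a'), add 'a' as idx 2
Step 3: w='a' (idx 2), next='a' -> output (2, 'a'), add 'aa' as idx 3
Step 4: w='b' (idx 1), next='b' -> output (1, 'b'), add 'bb' as idx 4
Step 5: w='b' (idx 1), next='a' -> output (1, 'a'), add 'ba' as idx 5
Step 6: w='bb' (idx 4), next='a' -> output (4, 'a'), add 'bba' as idx 6
Step 7: w='b' (idx 1), end of input -> output (1, '')


Encoded: [(0, 'b'), (0, 'a'), (2, 'a'), (1, 'b'), (1, 'a'), (4, 'a'), (1, '')]


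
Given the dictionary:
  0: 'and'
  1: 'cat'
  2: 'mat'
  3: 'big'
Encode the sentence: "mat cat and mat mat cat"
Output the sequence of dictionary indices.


Look up each word in the dictionary:
  'mat' -> 2
  'cat' -> 1
  'and' -> 0
  'mat' -> 2
  'mat' -> 2
  'cat' -> 1

Encoded: [2, 1, 0, 2, 2, 1]


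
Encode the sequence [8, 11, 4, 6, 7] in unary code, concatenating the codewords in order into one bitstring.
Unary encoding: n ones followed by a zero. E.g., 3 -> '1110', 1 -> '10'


Encode each number as n ones followed by a terminating 0:
  8 -> 111111110 (9 bits)
  11 -> 111111111110 (12 bits)
  4 -> 11110 (5 bits)
  6 -> 1111110 (7 bits)
  7 -> 11111110 (8 bits)
Total length = 9 + 12 + 5 + 7 + 8 = 41 bits.

Unary([8, 11, 4, 6, 7]) = 11111111011111111111011110111111011111110 (41 bits)


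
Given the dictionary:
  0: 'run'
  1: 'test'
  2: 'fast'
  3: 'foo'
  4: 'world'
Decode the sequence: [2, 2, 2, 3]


Look up each index in the dictionary:
  2 -> 'fast'
  2 -> 'fast'
  2 -> 'fast'
  3 -> 'foo'

Decoded: "fast fast fast foo"


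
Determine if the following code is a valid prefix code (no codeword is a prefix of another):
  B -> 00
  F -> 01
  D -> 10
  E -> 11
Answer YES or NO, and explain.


Checking each pair (does one codeword prefix another?):
  B='00' vs F='01': no prefix
  B='00' vs D='10': no prefix
  B='00' vs E='11': no prefix
  F='01' vs B='00': no prefix
  F='01' vs D='10': no prefix
  F='01' vs E='11': no prefix
  D='10' vs B='00': no prefix
  D='10' vs F='01': no prefix
  D='10' vs E='11': no prefix
  E='11' vs B='00': no prefix
  E='11' vs F='01': no prefix
  E='11' vs D='10': no prefix
No violation found over all pairs.

YES -- this is a valid prefix code. No codeword is a prefix of any other codeword.


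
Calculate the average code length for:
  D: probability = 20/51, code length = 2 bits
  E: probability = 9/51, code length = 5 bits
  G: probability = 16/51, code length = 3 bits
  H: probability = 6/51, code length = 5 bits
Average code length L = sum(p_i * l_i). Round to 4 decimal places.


Weighted contributions p_i * l_i:
  D: (20/51) * 2 = 40/51
  E: (9/51) * 5 = 45/51
  G: (16/51) * 3 = 48/51
  H: (6/51) * 5 = 30/51
Sum = (40 + 45 + 48 + 30)/51 = 163/51

L = 163/51 = 3.1961 bits/symbol


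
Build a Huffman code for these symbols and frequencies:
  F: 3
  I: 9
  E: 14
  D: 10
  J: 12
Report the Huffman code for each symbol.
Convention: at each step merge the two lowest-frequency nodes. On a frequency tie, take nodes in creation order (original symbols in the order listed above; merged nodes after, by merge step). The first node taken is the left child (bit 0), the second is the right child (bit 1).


Huffman tree construction:
Step 1: Merge F(3) + I(9) = 12
Step 2: Merge D(10) + J(12) = 22
Step 3: Merge (F+I)(12) + E(14) = 26
Step 4: Merge (D+J)(22) + ((F+I)+E)(26) = 48
Read each symbol's code off the tree from the root (left child = 0, right child = 1).

Codes:
  F: 100 (length 3)
  I: 101 (length 3)
  E: 11 (length 2)
  D: 00 (length 2)
  J: 01 (length 2)
Average code length: 108/48 = 2.2500 bits/symbol


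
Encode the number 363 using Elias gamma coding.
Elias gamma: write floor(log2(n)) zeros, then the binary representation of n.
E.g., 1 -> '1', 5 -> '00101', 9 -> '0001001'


num_bits = floor(log2(363)) + 1 = 9
leading_zeros = num_bits - 1 = 8
binary(363) = 101101011

Elias gamma(363) = '00000000' + '101101011' = 00000000101101011 (17 bits)


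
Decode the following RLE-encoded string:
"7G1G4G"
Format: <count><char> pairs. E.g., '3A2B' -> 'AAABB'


Expanding each <count><char> pair:
  7G -> 'GGGGGGG'
  1G -> 'G'
  4G -> 'GGGG'

Decoded = GGGGGGGGGGGG


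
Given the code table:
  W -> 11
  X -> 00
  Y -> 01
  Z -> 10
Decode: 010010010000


Decoding:
01 -> Y
00 -> X
10 -> Z
01 -> Y
00 -> X
00 -> X


Result: YXZYXX


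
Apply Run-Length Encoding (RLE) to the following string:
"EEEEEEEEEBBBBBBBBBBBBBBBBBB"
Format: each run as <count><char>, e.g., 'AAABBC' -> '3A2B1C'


Scanning runs left to right:
  i=0: run of 'E' x 9 -> '9E'
  i=9: run of 'B' x 18 -> '18B'

RLE = 9E18B


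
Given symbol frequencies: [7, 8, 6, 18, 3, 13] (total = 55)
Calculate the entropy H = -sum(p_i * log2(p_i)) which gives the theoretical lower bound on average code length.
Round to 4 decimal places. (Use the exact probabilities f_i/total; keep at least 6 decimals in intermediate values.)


Per-symbol terms -p_i * log2(p_i) with p_i = f_i/55:
  p = 7/55 = 0.127273: log2(p) = -2.974005, -p*log2(p) = 0.378510
  p = 8/55 = 0.145455: log2(p) = -2.781360, -p*log2(p) = 0.404561
  p = 6/55 = 0.109091: log2(p) = -3.196397, -p*log2(p) = 0.348698
  p = 18/55 = 0.327273: log2(p) = -1.611435, -p*log2(p) = 0.527379
  p = 3/55 = 0.054545: log2(p) = -4.196397, -p*log2(p) = 0.228894
  p = 13/55 = 0.236364: log2(p) = -2.080920, -p*log2(p) = 0.491854
H = 0.378510 + 0.404561 + 0.348698 + 0.527379 + 0.228894 + 0.491854 = 2.379896

H = 2.3799 bits/symbol


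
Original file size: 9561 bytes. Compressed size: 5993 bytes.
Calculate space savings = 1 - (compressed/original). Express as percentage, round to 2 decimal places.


ratio = compressed/original = 5993/9561 = 0.626817
savings = 1 - ratio = 1 - 0.626817 = 0.373183
as a percentage: 0.373183 * 100 = 37.32%

Space savings = 1 - 5993/9561 = 37.32%


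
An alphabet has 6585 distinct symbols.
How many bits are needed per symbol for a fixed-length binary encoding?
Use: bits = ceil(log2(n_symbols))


log2(6585) = 12.685
Bracket: 2^12 = 4096 < 6585 <= 2^13 = 8192
So ceil(log2(6585)) = 13

bits = ceil(log2(6585)) = ceil(12.685) = 13 bits


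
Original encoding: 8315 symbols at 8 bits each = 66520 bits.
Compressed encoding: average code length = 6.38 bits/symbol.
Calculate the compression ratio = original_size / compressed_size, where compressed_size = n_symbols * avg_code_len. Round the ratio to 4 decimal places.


original_size = n_symbols * orig_bits = 8315 * 8 = 66520 bits
compressed_size = n_symbols * avg_code_len = 8315 * 6.38 = 53049.7 bits
ratio = original_size / compressed_size = 66520 / 53049.7 = 1.2539

Compression ratio = 1.2539


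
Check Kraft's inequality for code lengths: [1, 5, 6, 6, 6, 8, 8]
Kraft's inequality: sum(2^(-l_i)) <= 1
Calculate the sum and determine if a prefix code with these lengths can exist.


Sum = 2^(-1) + 2^(-5) + 2^(-6) + 2^(-6) + 2^(-6) + 2^(-8) + 2^(-8)
    = 0.5 + 0.03125 + 0.015625 + 0.015625 + 0.015625 + 0.00390625 + 0.00390625
    = 150/256 = 0.5859375
Since 0.5859375 <= 1, Kraft's inequality IS satisfied.
A prefix code with these lengths CAN exist.

Kraft sum = 0.5859375. Satisfied.


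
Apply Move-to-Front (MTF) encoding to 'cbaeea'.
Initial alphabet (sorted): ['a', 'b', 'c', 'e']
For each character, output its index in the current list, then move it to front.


MTF encoding:
'c': index 2 in ['a', 'b', 'c', 'e'] -> ['c', 'a', 'b', 'e']
'b': index 2 in ['c', 'a', 'b', 'e'] -> ['b', 'c', 'a', 'e']
'a': index 2 in ['b', 'c', 'a', 'e'] -> ['a', 'b', 'c', 'e']
'e': index 3 in ['a', 'b', 'c', 'e'] -> ['e', 'a', 'b', 'c']
'e': index 0 in ['e', 'a', 'b', 'c'] -> ['e', 'a', 'b', 'c']
'a': index 1 in ['e', 'a', 'b', 'c'] -> ['a', 'e', 'b', 'c']


Output: [2, 2, 2, 3, 0, 1]


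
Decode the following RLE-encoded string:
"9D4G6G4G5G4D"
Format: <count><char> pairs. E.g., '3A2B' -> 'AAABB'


Expanding each <count><char> pair:
  9D -> 'DDDDDDDDD'
  4G -> 'GGGG'
  6G -> 'GGGGGG'
  4G -> 'GGGG'
  5G -> 'GGGGG'
  4D -> 'DDDD'

Decoded = DDDDDDDDDGGGGGGGGGGGGGGGGGGGDDDD


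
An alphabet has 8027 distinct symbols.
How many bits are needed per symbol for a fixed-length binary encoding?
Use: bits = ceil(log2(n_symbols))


log2(8027) = 12.9706
Bracket: 2^12 = 4096 < 8027 <= 2^13 = 8192
So ceil(log2(8027)) = 13

bits = ceil(log2(8027)) = ceil(12.9706) = 13 bits


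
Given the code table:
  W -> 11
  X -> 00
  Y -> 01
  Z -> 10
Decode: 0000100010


Decoding:
00 -> X
00 -> X
10 -> Z
00 -> X
10 -> Z


Result: XXZXZ


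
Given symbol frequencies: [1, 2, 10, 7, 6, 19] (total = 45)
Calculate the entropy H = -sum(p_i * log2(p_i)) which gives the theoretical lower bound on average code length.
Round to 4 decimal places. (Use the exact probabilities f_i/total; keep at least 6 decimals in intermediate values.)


Per-symbol terms -p_i * log2(p_i) with p_i = f_i/45:
  p = 1/45 = 0.022222: log2(p) = -5.491853, -p*log2(p) = 0.122041
  p = 2/45 = 0.044444: log2(p) = -4.491853, -p*log2(p) = 0.199638
  p = 10/45 = 0.222222: log2(p) = -2.169925, -p*log2(p) = 0.482206
  p = 7/45 = 0.155556: log2(p) = -2.684498, -p*log2(p) = 0.417589
  p = 6/45 = 0.133333: log2(p) = -2.906891, -p*log2(p) = 0.387585
  p = 19/45 = 0.422222: log2(p) = -1.243926, -p*log2(p) = 0.525213
H = 0.122041 + 0.199638 + 0.482206 + 0.417589 + 0.387585 + 0.525213 = 2.134272

H = 2.1343 bits/symbol


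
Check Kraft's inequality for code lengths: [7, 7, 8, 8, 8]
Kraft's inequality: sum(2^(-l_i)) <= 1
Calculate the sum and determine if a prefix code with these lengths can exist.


Sum = 2^(-7) + 2^(-7) + 2^(-8) + 2^(-8) + 2^(-8)
    = 0.0078125 + 0.0078125 + 0.00390625 + 0.00390625 + 0.00390625
    = 7/256 = 0.02734375
Since 0.02734375 <= 1, Kraft's inequality IS satisfied.
A prefix code with these lengths CAN exist.

Kraft sum = 0.02734375. Satisfied.


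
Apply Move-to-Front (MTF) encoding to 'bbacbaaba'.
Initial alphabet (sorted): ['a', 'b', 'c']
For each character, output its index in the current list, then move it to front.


MTF encoding:
'b': index 1 in ['a', 'b', 'c'] -> ['b', 'a', 'c']
'b': index 0 in ['b', 'a', 'c'] -> ['b', 'a', 'c']
'a': index 1 in ['b', 'a', 'c'] -> ['a', 'b', 'c']
'c': index 2 in ['a', 'b', 'c'] -> ['c', 'a', 'b']
'b': index 2 in ['c', 'a', 'b'] -> ['b', 'c', 'a']
'a': index 2 in ['b', 'c', 'a'] -> ['a', 'b', 'c']
'a': index 0 in ['a', 'b', 'c'] -> ['a', 'b', 'c']
'b': index 1 in ['a', 'b', 'c'] -> ['b', 'a', 'c']
'a': index 1 in ['b', 'a', 'c'] -> ['a', 'b', 'c']


Output: [1, 0, 1, 2, 2, 2, 0, 1, 1]


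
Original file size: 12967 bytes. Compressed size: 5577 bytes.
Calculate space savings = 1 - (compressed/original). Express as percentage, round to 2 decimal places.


ratio = compressed/original = 5577/12967 = 0.430092
savings = 1 - ratio = 1 - 0.430092 = 0.569908
as a percentage: 0.569908 * 100 = 56.99%

Space savings = 1 - 5577/12967 = 56.99%


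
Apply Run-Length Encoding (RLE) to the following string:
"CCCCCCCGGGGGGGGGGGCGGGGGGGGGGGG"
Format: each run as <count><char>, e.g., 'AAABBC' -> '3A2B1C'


Scanning runs left to right:
  i=0: run of 'C' x 7 -> '7C'
  i=7: run of 'G' x 11 -> '11G'
  i=18: run of 'C' x 1 -> '1C'
  i=19: run of 'G' x 12 -> '12G'

RLE = 7C11G1C12G


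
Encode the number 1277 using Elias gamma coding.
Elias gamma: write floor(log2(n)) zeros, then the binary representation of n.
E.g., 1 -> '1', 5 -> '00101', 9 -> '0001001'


num_bits = floor(log2(1277)) + 1 = 11
leading_zeros = num_bits - 1 = 10
binary(1277) = 10011111101

Elias gamma(1277) = '0000000000' + '10011111101' = 000000000010011111101 (21 bits)


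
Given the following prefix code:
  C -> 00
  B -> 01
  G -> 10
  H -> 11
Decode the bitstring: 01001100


Decoding step by step:
Bits 01 -> B
Bits 00 -> C
Bits 11 -> H
Bits 00 -> C


Decoded message: BCHC


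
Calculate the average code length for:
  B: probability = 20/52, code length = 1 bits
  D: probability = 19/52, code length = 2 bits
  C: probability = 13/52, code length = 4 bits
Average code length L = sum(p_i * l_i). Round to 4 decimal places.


Weighted contributions p_i * l_i:
  B: (20/52) * 1 = 20/52
  D: (19/52) * 2 = 38/52
  C: (13/52) * 4 = 52/52
Sum = (20 + 38 + 52)/52 = 110/52

L = 110/52 = 2.1154 bits/symbol


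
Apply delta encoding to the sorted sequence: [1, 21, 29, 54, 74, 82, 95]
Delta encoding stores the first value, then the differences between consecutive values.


First value: 1
Deltas:
  21 - 1 = 20
  29 - 21 = 8
  54 - 29 = 25
  74 - 54 = 20
  82 - 74 = 8
  95 - 82 = 13


Delta encoded: [1, 20, 8, 25, 20, 8, 13]


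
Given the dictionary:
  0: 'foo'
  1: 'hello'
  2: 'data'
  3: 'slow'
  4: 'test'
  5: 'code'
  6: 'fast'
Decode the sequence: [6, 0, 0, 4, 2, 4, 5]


Look up each index in the dictionary:
  6 -> 'fast'
  0 -> 'foo'
  0 -> 'foo'
  4 -> 'test'
  2 -> 'data'
  4 -> 'test'
  5 -> 'code'

Decoded: "fast foo foo test data test code"


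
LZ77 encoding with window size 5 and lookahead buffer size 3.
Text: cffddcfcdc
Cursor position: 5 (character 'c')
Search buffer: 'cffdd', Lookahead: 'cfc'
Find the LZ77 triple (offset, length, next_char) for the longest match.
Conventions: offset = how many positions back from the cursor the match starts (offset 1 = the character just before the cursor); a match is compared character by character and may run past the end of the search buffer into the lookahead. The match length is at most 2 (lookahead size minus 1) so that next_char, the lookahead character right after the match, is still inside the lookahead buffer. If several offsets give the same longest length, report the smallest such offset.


Try each offset into the search buffer:
  offset=1 (pos 4, char 'd'): match length 0
  offset=2 (pos 3, char 'd'): match length 0
  offset=3 (pos 2, char 'f'): match length 0
  offset=4 (pos 1, char 'f'): match length 0
  offset=5 (pos 0, char 'c'): match length 2
Longest match has length 2 at offset 5.
next_char = character at position 5 + 2 = 7 -> 'c'

Best match: offset=5, length=2 (matching 'cf' starting at position 0)
LZ77 triple: (5, 2, 'c')


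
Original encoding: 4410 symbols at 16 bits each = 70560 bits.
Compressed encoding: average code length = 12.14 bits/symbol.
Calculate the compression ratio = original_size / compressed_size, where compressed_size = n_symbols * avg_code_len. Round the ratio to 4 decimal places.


original_size = n_symbols * orig_bits = 4410 * 16 = 70560 bits
compressed_size = n_symbols * avg_code_len = 4410 * 12.14 = 53537.4 bits
ratio = original_size / compressed_size = 70560 / 53537.4 = 1.318

Compression ratio = 1.318


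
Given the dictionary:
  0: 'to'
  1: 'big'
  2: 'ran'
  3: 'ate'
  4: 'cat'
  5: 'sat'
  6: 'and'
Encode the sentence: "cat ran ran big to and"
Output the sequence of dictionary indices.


Look up each word in the dictionary:
  'cat' -> 4
  'ran' -> 2
  'ran' -> 2
  'big' -> 1
  'to' -> 0
  'and' -> 6

Encoded: [4, 2, 2, 1, 0, 6]


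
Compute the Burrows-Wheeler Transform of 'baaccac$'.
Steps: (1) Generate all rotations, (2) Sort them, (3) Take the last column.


Rotations (sorted):
  0: $baaccac -> last char: c
  1: aaccac$b -> last char: b
  2: ac$baacc -> last char: c
  3: accac$ba -> last char: a
  4: baaccac$ -> last char: $
  5: c$baacca -> last char: a
  6: cac$baac -> last char: c
  7: ccac$baa -> last char: a


BWT = cbca$aca


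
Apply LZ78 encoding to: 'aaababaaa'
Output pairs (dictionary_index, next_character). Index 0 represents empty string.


LZ78 encoding steps:
Dictionary: {0: ''}
Step 1: w='' (idx 0), next='a' -> output (0, 'a'), add 'a' as idx 1
Step 2: w='a' (idx 1), next='a' -> output (1, 'a'), add 'aa' as idx 2
Step 3: w='' (idx 0), next='b' -> output (0, 'b'), add 'b' as idx 3
Step 4: w='a' (idx 1), next='b' -> output (1, 'b'), add 'ab' as idx 4
Step 5: w='aa' (idx 2), next='a' -> output (2, 'a'), add 'aaa' as idx 5


Encoded: [(0, 'a'), (1, 'a'), (0, 'b'), (1, 'b'), (2, 'a')]


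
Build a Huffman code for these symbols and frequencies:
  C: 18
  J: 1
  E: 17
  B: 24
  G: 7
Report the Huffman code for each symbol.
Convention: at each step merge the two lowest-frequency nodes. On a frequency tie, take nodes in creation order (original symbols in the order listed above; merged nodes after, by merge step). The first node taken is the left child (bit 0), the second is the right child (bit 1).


Huffman tree construction:
Step 1: Merge J(1) + G(7) = 8
Step 2: Merge (J+G)(8) + E(17) = 25
Step 3: Merge C(18) + B(24) = 42
Step 4: Merge ((J+G)+E)(25) + (C+B)(42) = 67
Read each symbol's code off the tree from the root (left child = 0, right child = 1).

Codes:
  C: 10 (length 2)
  J: 000 (length 3)
  E: 01 (length 2)
  B: 11 (length 2)
  G: 001 (length 3)
Average code length: 142/67 = 2.1194 bits/symbol


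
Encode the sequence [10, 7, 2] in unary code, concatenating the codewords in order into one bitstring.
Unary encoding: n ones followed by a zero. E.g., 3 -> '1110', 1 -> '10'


Encode each number as n ones followed by a terminating 0:
  10 -> 11111111110 (11 bits)
  7 -> 11111110 (8 bits)
  2 -> 110 (3 bits)
Total length = 11 + 8 + 3 = 22 bits.

Unary([10, 7, 2]) = 1111111111011111110110 (22 bits)


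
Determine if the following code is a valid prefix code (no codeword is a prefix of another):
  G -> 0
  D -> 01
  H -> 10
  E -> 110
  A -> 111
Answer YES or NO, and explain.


Checking each pair (does one codeword prefix another?):
  G='0' vs D='01': prefix -- VIOLATION

NO -- this is NOT a valid prefix code. G (0) is a prefix of D (01).


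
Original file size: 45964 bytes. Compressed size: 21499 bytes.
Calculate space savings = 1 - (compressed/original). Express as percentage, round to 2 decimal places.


ratio = compressed/original = 21499/45964 = 0.467736
savings = 1 - ratio = 1 - 0.467736 = 0.532264
as a percentage: 0.532264 * 100 = 53.23%

Space savings = 1 - 21499/45964 = 53.23%


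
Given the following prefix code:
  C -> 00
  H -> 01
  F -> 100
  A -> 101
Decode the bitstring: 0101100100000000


Decoding step by step:
Bits 01 -> H
Bits 01 -> H
Bits 100 -> F
Bits 100 -> F
Bits 00 -> C
Bits 00 -> C
Bits 00 -> C


Decoded message: HHFFCCC


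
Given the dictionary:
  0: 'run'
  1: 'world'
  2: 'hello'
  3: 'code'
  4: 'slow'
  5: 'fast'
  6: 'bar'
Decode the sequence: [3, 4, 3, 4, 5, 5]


Look up each index in the dictionary:
  3 -> 'code'
  4 -> 'slow'
  3 -> 'code'
  4 -> 'slow'
  5 -> 'fast'
  5 -> 'fast'

Decoded: "code slow code slow fast fast"


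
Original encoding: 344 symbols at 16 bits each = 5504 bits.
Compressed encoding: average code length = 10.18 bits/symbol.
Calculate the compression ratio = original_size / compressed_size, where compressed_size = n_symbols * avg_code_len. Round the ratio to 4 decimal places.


original_size = n_symbols * orig_bits = 344 * 16 = 5504 bits
compressed_size = n_symbols * avg_code_len = 344 * 10.18 = 3501.92 bits
ratio = original_size / compressed_size = 5504 / 3501.92 = 1.5717

Compression ratio = 1.5717


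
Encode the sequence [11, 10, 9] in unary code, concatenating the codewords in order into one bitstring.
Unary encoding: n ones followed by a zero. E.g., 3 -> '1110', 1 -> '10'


Encode each number as n ones followed by a terminating 0:
  11 -> 111111111110 (12 bits)
  10 -> 11111111110 (11 bits)
  9 -> 1111111110 (10 bits)
Total length = 12 + 11 + 10 = 33 bits.

Unary([11, 10, 9]) = 111111111110111111111101111111110 (33 bits)


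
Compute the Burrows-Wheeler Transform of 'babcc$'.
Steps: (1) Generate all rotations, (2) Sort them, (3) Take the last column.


Rotations (sorted):
  0: $babcc -> last char: c
  1: abcc$b -> last char: b
  2: babcc$ -> last char: $
  3: bcc$ba -> last char: a
  4: c$babc -> last char: c
  5: cc$bab -> last char: b


BWT = cb$acb


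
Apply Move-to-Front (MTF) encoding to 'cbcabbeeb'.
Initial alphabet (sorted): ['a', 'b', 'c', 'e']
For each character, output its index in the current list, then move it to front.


MTF encoding:
'c': index 2 in ['a', 'b', 'c', 'e'] -> ['c', 'a', 'b', 'e']
'b': index 2 in ['c', 'a', 'b', 'e'] -> ['b', 'c', 'a', 'e']
'c': index 1 in ['b', 'c', 'a', 'e'] -> ['c', 'b', 'a', 'e']
'a': index 2 in ['c', 'b', 'a', 'e'] -> ['a', 'c', 'b', 'e']
'b': index 2 in ['a', 'c', 'b', 'e'] -> ['b', 'a', 'c', 'e']
'b': index 0 in ['b', 'a', 'c', 'e'] -> ['b', 'a', 'c', 'e']
'e': index 3 in ['b', 'a', 'c', 'e'] -> ['e', 'b', 'a', 'c']
'e': index 0 in ['e', 'b', 'a', 'c'] -> ['e', 'b', 'a', 'c']
'b': index 1 in ['e', 'b', 'a', 'c'] -> ['b', 'e', 'a', 'c']


Output: [2, 2, 1, 2, 2, 0, 3, 0, 1]


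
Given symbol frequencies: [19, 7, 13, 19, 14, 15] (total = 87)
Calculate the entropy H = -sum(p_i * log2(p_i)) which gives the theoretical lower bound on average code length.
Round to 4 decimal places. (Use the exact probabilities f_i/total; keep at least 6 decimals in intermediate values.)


Per-symbol terms -p_i * log2(p_i) with p_i = f_i/87:
  p = 19/87 = 0.218391: log2(p) = -2.195016, -p*log2(p) = 0.479371
  p = 7/87 = 0.080460: log2(p) = -3.635589, -p*log2(p) = 0.292519
  p = 13/87 = 0.149425: log2(p) = -2.742504, -p*log2(p) = 0.409799
  p = 19/87 = 0.218391: log2(p) = -2.195016, -p*log2(p) = 0.479371
  p = 14/87 = 0.160920: log2(p) = -2.635589, -p*log2(p) = 0.424118
  p = 15/87 = 0.172414: log2(p) = -2.536053, -p*log2(p) = 0.437251
H = 0.479371 + 0.292519 + 0.409799 + 0.479371 + 0.424118 + 0.437251 = 2.522429

H = 2.5224 bits/symbol


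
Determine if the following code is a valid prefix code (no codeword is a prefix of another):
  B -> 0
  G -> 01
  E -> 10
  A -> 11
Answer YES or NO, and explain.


Checking each pair (does one codeword prefix another?):
  B='0' vs G='01': prefix -- VIOLATION

NO -- this is NOT a valid prefix code. B (0) is a prefix of G (01).


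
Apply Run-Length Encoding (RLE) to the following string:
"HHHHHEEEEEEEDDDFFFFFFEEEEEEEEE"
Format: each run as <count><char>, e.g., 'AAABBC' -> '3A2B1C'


Scanning runs left to right:
  i=0: run of 'H' x 5 -> '5H'
  i=5: run of 'E' x 7 -> '7E'
  i=12: run of 'D' x 3 -> '3D'
  i=15: run of 'F' x 6 -> '6F'
  i=21: run of 'E' x 9 -> '9E'

RLE = 5H7E3D6F9E


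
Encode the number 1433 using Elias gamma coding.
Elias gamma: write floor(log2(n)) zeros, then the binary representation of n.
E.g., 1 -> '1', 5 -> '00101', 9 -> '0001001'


num_bits = floor(log2(1433)) + 1 = 11
leading_zeros = num_bits - 1 = 10
binary(1433) = 10110011001

Elias gamma(1433) = '0000000000' + '10110011001' = 000000000010110011001 (21 bits)


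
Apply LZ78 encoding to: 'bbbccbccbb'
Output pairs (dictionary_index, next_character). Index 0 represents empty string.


LZ78 encoding steps:
Dictionary: {0: ''}
Step 1: w='' (idx 0), next='b' -> output (0, 'b'), add 'b' as idx 1
Step 2: w='b' (idx 1), next='b' -> output (1, 'b'), add 'bb' as idx 2
Step 3: w='' (idx 0), next='c' -> output (0, 'c'), add 'c' as idx 3
Step 4: w='c' (idx 3), next='b' -> output (3, 'b'), add 'cb' as idx 4
Step 5: w='c' (idx 3), next='c' -> output (3, 'c'), add 'cc' as idx 5
Step 6: w='bb' (idx 2), end of input -> output (2, '')


Encoded: [(0, 'b'), (1, 'b'), (0, 'c'), (3, 'b'), (3, 'c'), (2, '')]


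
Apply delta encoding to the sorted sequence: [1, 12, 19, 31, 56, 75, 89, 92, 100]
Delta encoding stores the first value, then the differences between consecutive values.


First value: 1
Deltas:
  12 - 1 = 11
  19 - 12 = 7
  31 - 19 = 12
  56 - 31 = 25
  75 - 56 = 19
  89 - 75 = 14
  92 - 89 = 3
  100 - 92 = 8


Delta encoded: [1, 11, 7, 12, 25, 19, 14, 3, 8]


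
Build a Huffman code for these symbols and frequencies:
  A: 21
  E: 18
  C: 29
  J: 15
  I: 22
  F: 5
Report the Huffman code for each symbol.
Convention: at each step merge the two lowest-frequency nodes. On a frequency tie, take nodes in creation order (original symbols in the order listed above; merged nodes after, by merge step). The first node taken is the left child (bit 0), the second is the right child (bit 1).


Huffman tree construction:
Step 1: Merge F(5) + J(15) = 20
Step 2: Merge E(18) + (F+J)(20) = 38
Step 3: Merge A(21) + I(22) = 43
Step 4: Merge C(29) + (E+(F+J))(38) = 67
Step 5: Merge (A+I)(43) + (C+(E+(F+J)))(67) = 110
Read each symbol's code off the tree from the root (left child = 0, right child = 1).

Codes:
  A: 00 (length 2)
  E: 110 (length 3)
  C: 10 (length 2)
  J: 1111 (length 4)
  I: 01 (length 2)
  F: 1110 (length 4)
Average code length: 278/110 = 2.5273 bits/symbol


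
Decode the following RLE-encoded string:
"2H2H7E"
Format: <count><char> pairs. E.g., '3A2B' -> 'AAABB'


Expanding each <count><char> pair:
  2H -> 'HH'
  2H -> 'HH'
  7E -> 'EEEEEEE'

Decoded = HHHHEEEEEEE


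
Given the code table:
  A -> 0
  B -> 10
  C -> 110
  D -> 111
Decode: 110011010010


Decoding:
110 -> C
0 -> A
110 -> C
10 -> B
0 -> A
10 -> B


Result: CACBAB


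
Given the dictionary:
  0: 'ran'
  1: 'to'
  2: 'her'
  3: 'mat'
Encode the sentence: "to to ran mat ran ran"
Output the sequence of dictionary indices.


Look up each word in the dictionary:
  'to' -> 1
  'to' -> 1
  'ran' -> 0
  'mat' -> 3
  'ran' -> 0
  'ran' -> 0

Encoded: [1, 1, 0, 3, 0, 0]


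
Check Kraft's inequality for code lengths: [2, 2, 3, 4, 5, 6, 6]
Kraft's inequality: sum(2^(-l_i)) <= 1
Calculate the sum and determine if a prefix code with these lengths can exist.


Sum = 2^(-2) + 2^(-2) + 2^(-3) + 2^(-4) + 2^(-5) + 2^(-6) + 2^(-6)
    = 0.25 + 0.25 + 0.125 + 0.0625 + 0.03125 + 0.015625 + 0.015625
    = 48/64 = 0.75
Since 0.75 <= 1, Kraft's inequality IS satisfied.
A prefix code with these lengths CAN exist.

Kraft sum = 0.75. Satisfied.


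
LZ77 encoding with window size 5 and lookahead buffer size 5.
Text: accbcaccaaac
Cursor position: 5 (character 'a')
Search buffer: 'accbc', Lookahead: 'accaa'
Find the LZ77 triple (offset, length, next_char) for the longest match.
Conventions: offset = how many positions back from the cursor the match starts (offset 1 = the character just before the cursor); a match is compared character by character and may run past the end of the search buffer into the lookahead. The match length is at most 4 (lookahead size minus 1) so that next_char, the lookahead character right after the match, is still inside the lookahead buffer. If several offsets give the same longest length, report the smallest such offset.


Try each offset into the search buffer:
  offset=1 (pos 4, char 'c'): match length 0
  offset=2 (pos 3, char 'b'): match length 0
  offset=3 (pos 2, char 'c'): match length 0
  offset=4 (pos 1, char 'c'): match length 0
  offset=5 (pos 0, char 'a'): match length 3
Longest match has length 3 at offset 5.
next_char = character at position 5 + 3 = 8 -> 'a'

Best match: offset=5, length=3 (matching 'acc' starting at position 0)
LZ77 triple: (5, 3, 'a')


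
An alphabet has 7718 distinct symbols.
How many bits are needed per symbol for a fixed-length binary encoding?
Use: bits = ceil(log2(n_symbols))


log2(7718) = 12.914
Bracket: 2^12 = 4096 < 7718 <= 2^13 = 8192
So ceil(log2(7718)) = 13

bits = ceil(log2(7718)) = ceil(12.914) = 13 bits


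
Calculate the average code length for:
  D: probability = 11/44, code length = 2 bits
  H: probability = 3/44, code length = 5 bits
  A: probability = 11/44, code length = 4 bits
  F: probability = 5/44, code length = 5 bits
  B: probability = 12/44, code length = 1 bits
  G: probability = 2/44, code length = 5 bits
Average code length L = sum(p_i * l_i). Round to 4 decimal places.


Weighted contributions p_i * l_i:
  D: (11/44) * 2 = 22/44
  H: (3/44) * 5 = 15/44
  A: (11/44) * 4 = 44/44
  F: (5/44) * 5 = 25/44
  B: (12/44) * 1 = 12/44
  G: (2/44) * 5 = 10/44
Sum = (22 + 15 + 44 + 25 + 12 + 10)/44 = 128/44

L = 128/44 = 2.9091 bits/symbol
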